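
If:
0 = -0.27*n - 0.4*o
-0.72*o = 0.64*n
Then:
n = 0.00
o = 0.00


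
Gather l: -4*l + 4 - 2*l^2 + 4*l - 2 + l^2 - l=-l^2 - l + 2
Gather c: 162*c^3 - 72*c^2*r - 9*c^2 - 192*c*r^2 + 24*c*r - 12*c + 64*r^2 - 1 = 162*c^3 + c^2*(-72*r - 9) + c*(-192*r^2 + 24*r - 12) + 64*r^2 - 1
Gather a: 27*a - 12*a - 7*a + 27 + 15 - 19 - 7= 8*a + 16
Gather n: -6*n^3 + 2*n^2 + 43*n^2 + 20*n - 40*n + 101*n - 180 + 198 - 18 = -6*n^3 + 45*n^2 + 81*n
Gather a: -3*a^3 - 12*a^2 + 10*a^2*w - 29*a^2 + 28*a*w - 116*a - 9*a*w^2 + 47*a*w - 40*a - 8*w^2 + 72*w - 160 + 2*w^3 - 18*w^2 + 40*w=-3*a^3 + a^2*(10*w - 41) + a*(-9*w^2 + 75*w - 156) + 2*w^3 - 26*w^2 + 112*w - 160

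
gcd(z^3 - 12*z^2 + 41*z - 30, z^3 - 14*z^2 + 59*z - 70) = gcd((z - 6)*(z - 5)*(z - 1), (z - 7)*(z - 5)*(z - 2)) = z - 5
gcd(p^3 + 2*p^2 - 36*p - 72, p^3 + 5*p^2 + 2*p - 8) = p + 2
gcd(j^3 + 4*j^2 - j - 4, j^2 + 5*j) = 1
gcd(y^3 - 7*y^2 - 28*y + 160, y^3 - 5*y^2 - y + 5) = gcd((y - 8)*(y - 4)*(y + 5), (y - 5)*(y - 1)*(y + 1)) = 1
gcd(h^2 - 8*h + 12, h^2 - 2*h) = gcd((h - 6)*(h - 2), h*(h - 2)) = h - 2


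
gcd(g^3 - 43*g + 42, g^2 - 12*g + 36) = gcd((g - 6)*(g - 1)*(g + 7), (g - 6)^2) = g - 6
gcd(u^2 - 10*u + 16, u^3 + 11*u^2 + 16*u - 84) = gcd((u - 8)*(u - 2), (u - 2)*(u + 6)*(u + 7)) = u - 2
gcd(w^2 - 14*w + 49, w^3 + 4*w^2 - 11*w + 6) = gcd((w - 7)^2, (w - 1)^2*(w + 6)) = 1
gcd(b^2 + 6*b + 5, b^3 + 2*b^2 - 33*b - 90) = b + 5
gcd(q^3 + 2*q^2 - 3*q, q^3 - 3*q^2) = q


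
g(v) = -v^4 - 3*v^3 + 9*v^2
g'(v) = -4*v^3 - 9*v^2 + 18*v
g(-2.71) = 71.87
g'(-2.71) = -35.27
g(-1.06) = 12.42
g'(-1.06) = -24.43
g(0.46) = 1.57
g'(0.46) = 5.99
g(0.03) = 0.01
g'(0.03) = 0.53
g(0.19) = 0.30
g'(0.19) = 3.07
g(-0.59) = 3.63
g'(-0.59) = -12.93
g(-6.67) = -688.64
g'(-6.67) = 666.50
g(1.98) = -3.37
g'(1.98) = -30.69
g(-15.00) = -38475.00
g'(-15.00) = 11205.00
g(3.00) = -81.00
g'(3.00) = -135.00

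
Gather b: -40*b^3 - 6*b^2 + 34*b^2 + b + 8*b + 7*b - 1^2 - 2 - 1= -40*b^3 + 28*b^2 + 16*b - 4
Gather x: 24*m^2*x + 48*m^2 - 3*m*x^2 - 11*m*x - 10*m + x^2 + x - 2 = 48*m^2 - 10*m + x^2*(1 - 3*m) + x*(24*m^2 - 11*m + 1) - 2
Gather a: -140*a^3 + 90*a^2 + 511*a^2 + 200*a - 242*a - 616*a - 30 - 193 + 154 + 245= -140*a^3 + 601*a^2 - 658*a + 176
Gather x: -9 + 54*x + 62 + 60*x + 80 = 114*x + 133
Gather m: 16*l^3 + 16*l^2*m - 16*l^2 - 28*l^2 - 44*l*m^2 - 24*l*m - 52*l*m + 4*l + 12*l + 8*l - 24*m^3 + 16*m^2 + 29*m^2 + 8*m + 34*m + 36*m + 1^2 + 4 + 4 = 16*l^3 - 44*l^2 + 24*l - 24*m^3 + m^2*(45 - 44*l) + m*(16*l^2 - 76*l + 78) + 9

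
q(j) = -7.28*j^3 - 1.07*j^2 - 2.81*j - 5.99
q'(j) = -21.84*j^2 - 2.14*j - 2.81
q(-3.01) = 191.31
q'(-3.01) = -194.24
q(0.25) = -6.87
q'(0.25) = -4.71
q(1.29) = -27.02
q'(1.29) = -41.91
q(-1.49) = 19.90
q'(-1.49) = -48.11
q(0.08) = -6.23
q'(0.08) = -3.12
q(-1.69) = 30.84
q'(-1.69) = -61.57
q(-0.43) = -4.40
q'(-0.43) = -5.93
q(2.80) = -182.06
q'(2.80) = -180.03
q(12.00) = -12773.63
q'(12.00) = -3173.45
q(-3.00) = 189.37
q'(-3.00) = -192.95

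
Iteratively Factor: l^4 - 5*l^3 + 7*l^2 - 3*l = (l - 1)*(l^3 - 4*l^2 + 3*l) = l*(l - 1)*(l^2 - 4*l + 3) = l*(l - 3)*(l - 1)*(l - 1)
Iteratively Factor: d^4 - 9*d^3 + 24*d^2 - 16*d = (d - 4)*(d^3 - 5*d^2 + 4*d) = (d - 4)^2*(d^2 - d) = d*(d - 4)^2*(d - 1)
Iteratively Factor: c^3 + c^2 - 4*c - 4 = (c + 2)*(c^2 - c - 2) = (c + 1)*(c + 2)*(c - 2)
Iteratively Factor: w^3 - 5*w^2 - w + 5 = (w + 1)*(w^2 - 6*w + 5) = (w - 1)*(w + 1)*(w - 5)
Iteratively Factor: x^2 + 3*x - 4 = (x - 1)*(x + 4)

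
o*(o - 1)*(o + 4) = o^3 + 3*o^2 - 4*o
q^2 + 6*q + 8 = (q + 2)*(q + 4)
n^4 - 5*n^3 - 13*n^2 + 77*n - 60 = (n - 5)*(n - 3)*(n - 1)*(n + 4)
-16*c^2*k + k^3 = k*(-4*c + k)*(4*c + k)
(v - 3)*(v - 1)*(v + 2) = v^3 - 2*v^2 - 5*v + 6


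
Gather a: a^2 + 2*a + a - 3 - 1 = a^2 + 3*a - 4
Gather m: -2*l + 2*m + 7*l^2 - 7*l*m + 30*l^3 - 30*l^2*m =30*l^3 + 7*l^2 - 2*l + m*(-30*l^2 - 7*l + 2)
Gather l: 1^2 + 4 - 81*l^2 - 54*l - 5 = -81*l^2 - 54*l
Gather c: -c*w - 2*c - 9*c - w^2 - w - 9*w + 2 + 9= c*(-w - 11) - w^2 - 10*w + 11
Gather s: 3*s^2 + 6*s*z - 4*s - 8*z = 3*s^2 + s*(6*z - 4) - 8*z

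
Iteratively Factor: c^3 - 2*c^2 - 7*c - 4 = (c + 1)*(c^2 - 3*c - 4) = (c - 4)*(c + 1)*(c + 1)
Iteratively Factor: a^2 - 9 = (a + 3)*(a - 3)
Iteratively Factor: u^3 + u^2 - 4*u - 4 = (u + 1)*(u^2 - 4) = (u + 1)*(u + 2)*(u - 2)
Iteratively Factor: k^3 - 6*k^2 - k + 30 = (k + 2)*(k^2 - 8*k + 15) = (k - 5)*(k + 2)*(k - 3)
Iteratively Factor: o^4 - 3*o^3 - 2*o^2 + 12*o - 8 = (o - 1)*(o^3 - 2*o^2 - 4*o + 8) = (o - 2)*(o - 1)*(o^2 - 4) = (o - 2)*(o - 1)*(o + 2)*(o - 2)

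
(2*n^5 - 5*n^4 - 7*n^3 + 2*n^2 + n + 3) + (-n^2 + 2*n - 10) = 2*n^5 - 5*n^4 - 7*n^3 + n^2 + 3*n - 7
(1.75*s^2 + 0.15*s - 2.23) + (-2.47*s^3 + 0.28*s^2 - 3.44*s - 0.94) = -2.47*s^3 + 2.03*s^2 - 3.29*s - 3.17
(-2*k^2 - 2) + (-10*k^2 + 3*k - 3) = -12*k^2 + 3*k - 5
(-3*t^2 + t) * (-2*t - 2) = 6*t^3 + 4*t^2 - 2*t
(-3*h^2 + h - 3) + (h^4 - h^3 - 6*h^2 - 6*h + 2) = h^4 - h^3 - 9*h^2 - 5*h - 1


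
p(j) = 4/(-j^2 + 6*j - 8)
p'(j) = 4*(2*j - 6)/(-j^2 + 6*j - 8)^2 = 8*(j - 3)/(j^2 - 6*j + 8)^2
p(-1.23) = -0.24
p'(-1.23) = -0.12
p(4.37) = -4.56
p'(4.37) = 14.25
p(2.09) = 23.27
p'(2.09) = -246.37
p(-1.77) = -0.18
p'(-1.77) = -0.08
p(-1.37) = -0.22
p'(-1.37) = -0.11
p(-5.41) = -0.06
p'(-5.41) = -0.01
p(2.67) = 4.49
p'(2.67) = -3.32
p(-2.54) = -0.13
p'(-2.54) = -0.05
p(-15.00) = -0.01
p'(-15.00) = 0.00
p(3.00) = 4.00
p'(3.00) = 0.00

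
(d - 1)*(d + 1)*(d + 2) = d^3 + 2*d^2 - d - 2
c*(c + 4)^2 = c^3 + 8*c^2 + 16*c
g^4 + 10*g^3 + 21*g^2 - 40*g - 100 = (g - 2)*(g + 2)*(g + 5)^2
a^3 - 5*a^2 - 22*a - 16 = (a - 8)*(a + 1)*(a + 2)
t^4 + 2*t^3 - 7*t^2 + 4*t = t*(t - 1)^2*(t + 4)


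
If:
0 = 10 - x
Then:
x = 10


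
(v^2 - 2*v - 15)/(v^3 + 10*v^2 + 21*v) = (v - 5)/(v*(v + 7))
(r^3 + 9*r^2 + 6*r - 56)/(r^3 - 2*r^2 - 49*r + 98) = (r + 4)/(r - 7)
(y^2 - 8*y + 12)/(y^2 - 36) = (y - 2)/(y + 6)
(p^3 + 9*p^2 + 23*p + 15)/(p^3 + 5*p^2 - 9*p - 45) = (p + 1)/(p - 3)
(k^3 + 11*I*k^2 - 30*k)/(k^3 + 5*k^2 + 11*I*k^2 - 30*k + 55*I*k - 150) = k/(k + 5)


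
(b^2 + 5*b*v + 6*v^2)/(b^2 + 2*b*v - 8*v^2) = (b^2 + 5*b*v + 6*v^2)/(b^2 + 2*b*v - 8*v^2)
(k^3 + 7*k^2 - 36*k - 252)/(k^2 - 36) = k + 7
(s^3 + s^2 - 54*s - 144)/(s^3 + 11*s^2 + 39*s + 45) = (s^2 - 2*s - 48)/(s^2 + 8*s + 15)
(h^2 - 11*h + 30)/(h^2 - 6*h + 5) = (h - 6)/(h - 1)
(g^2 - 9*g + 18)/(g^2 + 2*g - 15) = (g - 6)/(g + 5)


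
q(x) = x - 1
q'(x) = 1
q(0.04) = -0.96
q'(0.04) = 1.00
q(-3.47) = -4.47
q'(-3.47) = 1.00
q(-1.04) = -2.04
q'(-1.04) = 1.00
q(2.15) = 1.15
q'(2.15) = 1.00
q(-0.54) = -1.54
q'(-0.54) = 1.00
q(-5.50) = -6.50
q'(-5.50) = 1.00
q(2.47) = 1.47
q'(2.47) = 1.00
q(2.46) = 1.46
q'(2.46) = 1.00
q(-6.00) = -7.00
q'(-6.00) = 1.00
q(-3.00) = -4.00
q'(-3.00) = 1.00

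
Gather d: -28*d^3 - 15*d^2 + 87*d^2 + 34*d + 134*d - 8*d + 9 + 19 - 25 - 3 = -28*d^3 + 72*d^2 + 160*d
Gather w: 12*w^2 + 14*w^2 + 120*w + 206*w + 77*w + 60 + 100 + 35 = 26*w^2 + 403*w + 195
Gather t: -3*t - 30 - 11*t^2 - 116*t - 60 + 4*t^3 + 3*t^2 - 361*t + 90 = 4*t^3 - 8*t^2 - 480*t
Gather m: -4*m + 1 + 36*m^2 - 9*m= 36*m^2 - 13*m + 1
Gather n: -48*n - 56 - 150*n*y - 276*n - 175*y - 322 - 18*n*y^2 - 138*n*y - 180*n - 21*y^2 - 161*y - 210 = n*(-18*y^2 - 288*y - 504) - 21*y^2 - 336*y - 588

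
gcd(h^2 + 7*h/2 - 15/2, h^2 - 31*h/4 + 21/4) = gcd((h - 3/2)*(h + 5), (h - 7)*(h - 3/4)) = 1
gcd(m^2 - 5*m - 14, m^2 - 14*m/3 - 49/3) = m - 7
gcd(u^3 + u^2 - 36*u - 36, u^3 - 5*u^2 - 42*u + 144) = u + 6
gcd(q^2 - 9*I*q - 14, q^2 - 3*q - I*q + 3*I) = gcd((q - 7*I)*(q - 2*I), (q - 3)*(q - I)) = 1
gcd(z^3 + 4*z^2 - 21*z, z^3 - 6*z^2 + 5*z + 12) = z - 3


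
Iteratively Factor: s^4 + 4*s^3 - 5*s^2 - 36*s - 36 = (s - 3)*(s^3 + 7*s^2 + 16*s + 12) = (s - 3)*(s + 2)*(s^2 + 5*s + 6) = (s - 3)*(s + 2)*(s + 3)*(s + 2)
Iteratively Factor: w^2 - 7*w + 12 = (w - 3)*(w - 4)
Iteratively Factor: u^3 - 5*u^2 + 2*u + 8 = (u - 2)*(u^2 - 3*u - 4) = (u - 4)*(u - 2)*(u + 1)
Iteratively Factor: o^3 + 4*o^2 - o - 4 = (o - 1)*(o^2 + 5*o + 4) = (o - 1)*(o + 1)*(o + 4)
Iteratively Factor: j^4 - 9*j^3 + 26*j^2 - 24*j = (j - 4)*(j^3 - 5*j^2 + 6*j) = (j - 4)*(j - 3)*(j^2 - 2*j) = (j - 4)*(j - 3)*(j - 2)*(j)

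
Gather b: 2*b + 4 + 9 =2*b + 13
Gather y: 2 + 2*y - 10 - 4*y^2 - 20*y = -4*y^2 - 18*y - 8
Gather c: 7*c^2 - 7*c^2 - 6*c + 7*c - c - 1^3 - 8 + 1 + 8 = 0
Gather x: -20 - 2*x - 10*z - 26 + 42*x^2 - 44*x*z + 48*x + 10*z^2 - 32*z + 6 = 42*x^2 + x*(46 - 44*z) + 10*z^2 - 42*z - 40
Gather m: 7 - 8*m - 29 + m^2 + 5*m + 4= m^2 - 3*m - 18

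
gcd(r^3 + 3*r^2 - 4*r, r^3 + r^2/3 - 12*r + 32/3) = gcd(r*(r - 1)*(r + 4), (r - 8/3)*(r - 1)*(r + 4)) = r^2 + 3*r - 4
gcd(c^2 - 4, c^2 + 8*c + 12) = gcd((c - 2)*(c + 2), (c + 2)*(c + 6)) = c + 2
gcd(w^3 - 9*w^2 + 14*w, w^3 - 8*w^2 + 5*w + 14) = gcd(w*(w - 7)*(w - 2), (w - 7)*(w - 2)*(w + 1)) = w^2 - 9*w + 14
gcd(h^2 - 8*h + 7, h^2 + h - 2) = h - 1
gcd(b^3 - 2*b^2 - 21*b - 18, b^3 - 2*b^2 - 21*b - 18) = b^3 - 2*b^2 - 21*b - 18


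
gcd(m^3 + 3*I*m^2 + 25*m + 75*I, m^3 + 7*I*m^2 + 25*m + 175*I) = m^2 + 25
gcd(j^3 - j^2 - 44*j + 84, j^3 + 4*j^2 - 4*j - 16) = j - 2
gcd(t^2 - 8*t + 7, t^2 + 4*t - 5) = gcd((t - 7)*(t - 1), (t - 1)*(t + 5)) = t - 1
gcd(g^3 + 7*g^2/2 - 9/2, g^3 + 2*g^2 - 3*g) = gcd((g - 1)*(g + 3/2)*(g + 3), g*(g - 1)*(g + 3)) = g^2 + 2*g - 3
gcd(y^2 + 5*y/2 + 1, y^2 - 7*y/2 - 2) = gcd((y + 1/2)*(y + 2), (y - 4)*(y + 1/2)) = y + 1/2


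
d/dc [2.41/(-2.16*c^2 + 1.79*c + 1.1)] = (10.4112*c - 4.3139)/(-2.16*c^2 + 1.79*c + 1.1)^2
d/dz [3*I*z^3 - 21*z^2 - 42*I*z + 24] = 9*I*z^2 - 42*z - 42*I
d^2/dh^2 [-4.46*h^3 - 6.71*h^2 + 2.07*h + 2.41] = -26.76*h - 13.42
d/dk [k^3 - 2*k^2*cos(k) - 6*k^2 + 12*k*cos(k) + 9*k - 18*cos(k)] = 2*k^2*sin(k) + 3*k^2 - 12*k*sin(k) - 4*k*cos(k) - 12*k + 18*sin(k) + 12*cos(k) + 9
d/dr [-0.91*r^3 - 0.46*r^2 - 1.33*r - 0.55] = -2.73*r^2 - 0.92*r - 1.33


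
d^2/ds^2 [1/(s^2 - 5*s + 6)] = 2*(-s^2 + 5*s + (2*s - 5)^2 - 6)/(s^2 - 5*s + 6)^3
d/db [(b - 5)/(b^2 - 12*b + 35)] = -1/(b^2 - 14*b + 49)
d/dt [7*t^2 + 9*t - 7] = 14*t + 9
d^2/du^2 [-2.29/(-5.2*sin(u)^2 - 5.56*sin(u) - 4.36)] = (-247.6864*sin(u)^4 - 198.62544*sin(u)^3 + 508.412976*sin(u)^2 + 452.764144*sin(u) + 37.746528)/(5.2*sin(u)^2 + 5.56*sin(u) + 4.36)^3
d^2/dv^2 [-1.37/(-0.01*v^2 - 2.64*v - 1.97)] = (-0.000274*v^2 - 0.072336*v + 1.37*(0.02*v + 2.64)*(0.04*v + 5.28) - 0.053978)/(0.01*v^2 + 2.64*v + 1.97)^3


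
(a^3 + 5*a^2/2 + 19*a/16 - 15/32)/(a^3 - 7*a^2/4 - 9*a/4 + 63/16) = (16*a^2 + 16*a - 5)/(2*(8*a^2 - 26*a + 21))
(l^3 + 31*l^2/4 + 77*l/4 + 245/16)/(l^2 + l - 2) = (16*l^3 + 124*l^2 + 308*l + 245)/(16*(l^2 + l - 2))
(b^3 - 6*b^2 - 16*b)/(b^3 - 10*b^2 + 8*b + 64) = b/(b - 4)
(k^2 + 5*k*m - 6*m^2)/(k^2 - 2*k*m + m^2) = (k + 6*m)/(k - m)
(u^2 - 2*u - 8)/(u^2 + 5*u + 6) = (u - 4)/(u + 3)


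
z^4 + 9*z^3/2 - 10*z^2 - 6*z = z*(z - 2)*(z + 1/2)*(z + 6)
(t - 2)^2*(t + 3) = t^3 - t^2 - 8*t + 12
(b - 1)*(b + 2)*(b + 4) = b^3 + 5*b^2 + 2*b - 8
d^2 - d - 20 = (d - 5)*(d + 4)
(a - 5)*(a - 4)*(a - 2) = a^3 - 11*a^2 + 38*a - 40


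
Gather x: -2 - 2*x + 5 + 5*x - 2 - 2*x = x + 1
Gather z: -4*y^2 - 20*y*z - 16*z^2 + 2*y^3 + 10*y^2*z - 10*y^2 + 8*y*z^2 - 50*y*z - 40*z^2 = 2*y^3 - 14*y^2 + z^2*(8*y - 56) + z*(10*y^2 - 70*y)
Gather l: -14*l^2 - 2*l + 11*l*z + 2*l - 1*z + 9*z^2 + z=-14*l^2 + 11*l*z + 9*z^2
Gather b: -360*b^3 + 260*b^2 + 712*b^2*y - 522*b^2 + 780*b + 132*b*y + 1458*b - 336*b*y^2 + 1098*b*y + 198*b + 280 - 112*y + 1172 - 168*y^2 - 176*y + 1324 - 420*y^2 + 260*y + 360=-360*b^3 + b^2*(712*y - 262) + b*(-336*y^2 + 1230*y + 2436) - 588*y^2 - 28*y + 3136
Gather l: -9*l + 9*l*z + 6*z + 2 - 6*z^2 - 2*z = l*(9*z - 9) - 6*z^2 + 4*z + 2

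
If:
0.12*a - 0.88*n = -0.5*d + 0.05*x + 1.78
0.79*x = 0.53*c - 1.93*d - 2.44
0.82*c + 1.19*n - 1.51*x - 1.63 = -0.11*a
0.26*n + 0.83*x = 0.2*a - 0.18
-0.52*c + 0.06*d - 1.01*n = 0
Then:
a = -5.67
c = 4.93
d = 0.42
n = -2.51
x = -0.80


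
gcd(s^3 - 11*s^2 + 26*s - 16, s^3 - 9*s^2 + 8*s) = s^2 - 9*s + 8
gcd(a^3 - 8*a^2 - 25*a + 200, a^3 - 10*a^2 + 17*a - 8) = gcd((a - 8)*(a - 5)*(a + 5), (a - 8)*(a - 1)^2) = a - 8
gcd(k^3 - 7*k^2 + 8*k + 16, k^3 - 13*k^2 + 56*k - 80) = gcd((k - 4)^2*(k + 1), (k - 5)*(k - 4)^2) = k^2 - 8*k + 16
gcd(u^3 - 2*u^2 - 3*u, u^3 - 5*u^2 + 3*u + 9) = u^2 - 2*u - 3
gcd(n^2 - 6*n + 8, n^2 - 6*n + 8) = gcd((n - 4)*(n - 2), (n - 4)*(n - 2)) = n^2 - 6*n + 8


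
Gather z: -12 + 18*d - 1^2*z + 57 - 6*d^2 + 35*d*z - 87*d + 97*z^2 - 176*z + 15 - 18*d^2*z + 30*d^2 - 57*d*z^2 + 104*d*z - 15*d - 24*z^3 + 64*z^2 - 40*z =24*d^2 - 84*d - 24*z^3 + z^2*(161 - 57*d) + z*(-18*d^2 + 139*d - 217) + 60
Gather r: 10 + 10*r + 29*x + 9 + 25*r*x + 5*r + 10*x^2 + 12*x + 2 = r*(25*x + 15) + 10*x^2 + 41*x + 21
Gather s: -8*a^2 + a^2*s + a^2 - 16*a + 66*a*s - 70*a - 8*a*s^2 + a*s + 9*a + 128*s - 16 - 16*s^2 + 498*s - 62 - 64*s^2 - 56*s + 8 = -7*a^2 - 77*a + s^2*(-8*a - 80) + s*(a^2 + 67*a + 570) - 70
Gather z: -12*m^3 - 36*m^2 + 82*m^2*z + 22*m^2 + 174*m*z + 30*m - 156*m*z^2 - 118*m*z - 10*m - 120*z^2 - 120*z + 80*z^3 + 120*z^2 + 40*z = -12*m^3 - 14*m^2 - 156*m*z^2 + 20*m + 80*z^3 + z*(82*m^2 + 56*m - 80)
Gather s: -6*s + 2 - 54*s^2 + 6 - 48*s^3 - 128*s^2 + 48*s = -48*s^3 - 182*s^2 + 42*s + 8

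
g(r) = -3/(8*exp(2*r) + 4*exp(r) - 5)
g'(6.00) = 0.00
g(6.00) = 0.00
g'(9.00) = 0.00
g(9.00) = 0.00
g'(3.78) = 0.00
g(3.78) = -0.00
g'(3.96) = 0.00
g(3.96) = -0.00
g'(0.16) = 0.70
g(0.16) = -0.28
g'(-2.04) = 0.13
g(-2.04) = 0.69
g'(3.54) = 0.00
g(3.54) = -0.00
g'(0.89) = 0.12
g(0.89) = -0.06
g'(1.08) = 0.08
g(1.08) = -0.04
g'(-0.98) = 2.00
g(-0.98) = 1.26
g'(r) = -3*(-16*exp(2*r) - 4*exp(r))/(8*exp(2*r) + 4*exp(r) - 5)^2 = (48*exp(r) + 12)*exp(r)/(8*exp(2*r) + 4*exp(r) - 5)^2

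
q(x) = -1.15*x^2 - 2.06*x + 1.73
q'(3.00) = -8.96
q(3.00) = -14.80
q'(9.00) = -22.76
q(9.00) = -109.96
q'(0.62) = -3.49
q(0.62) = 0.01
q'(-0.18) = -1.65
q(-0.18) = 2.06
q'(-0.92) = 0.06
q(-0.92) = 2.65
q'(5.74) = -15.26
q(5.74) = -47.98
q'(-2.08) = 2.72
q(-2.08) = 1.04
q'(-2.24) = 3.09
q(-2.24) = 0.57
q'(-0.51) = -0.89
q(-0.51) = 2.48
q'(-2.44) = 3.55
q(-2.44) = -0.09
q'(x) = -2.3*x - 2.06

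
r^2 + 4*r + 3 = (r + 1)*(r + 3)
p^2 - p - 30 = (p - 6)*(p + 5)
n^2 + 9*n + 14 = (n + 2)*(n + 7)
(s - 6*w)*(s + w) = s^2 - 5*s*w - 6*w^2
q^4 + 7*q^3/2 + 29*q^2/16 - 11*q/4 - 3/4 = (q - 3/4)*(q + 1/4)*(q + 2)^2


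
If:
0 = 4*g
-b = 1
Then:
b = -1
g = 0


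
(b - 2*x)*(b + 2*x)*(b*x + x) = b^3*x + b^2*x - 4*b*x^3 - 4*x^3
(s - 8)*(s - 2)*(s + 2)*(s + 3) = s^4 - 5*s^3 - 28*s^2 + 20*s + 96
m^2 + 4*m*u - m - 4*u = (m - 1)*(m + 4*u)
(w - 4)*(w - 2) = w^2 - 6*w + 8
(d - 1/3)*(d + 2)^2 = d^3 + 11*d^2/3 + 8*d/3 - 4/3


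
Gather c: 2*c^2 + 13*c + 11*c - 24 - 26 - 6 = 2*c^2 + 24*c - 56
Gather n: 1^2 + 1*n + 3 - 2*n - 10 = -n - 6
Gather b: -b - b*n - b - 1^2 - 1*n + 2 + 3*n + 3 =b*(-n - 2) + 2*n + 4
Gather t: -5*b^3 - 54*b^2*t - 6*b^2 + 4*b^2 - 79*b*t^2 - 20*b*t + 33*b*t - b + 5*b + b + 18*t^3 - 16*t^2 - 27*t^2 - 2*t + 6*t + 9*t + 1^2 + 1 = -5*b^3 - 2*b^2 + 5*b + 18*t^3 + t^2*(-79*b - 43) + t*(-54*b^2 + 13*b + 13) + 2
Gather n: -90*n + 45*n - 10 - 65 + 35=-45*n - 40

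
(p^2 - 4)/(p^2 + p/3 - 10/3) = 3*(p - 2)/(3*p - 5)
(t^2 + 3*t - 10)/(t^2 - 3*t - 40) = (t - 2)/(t - 8)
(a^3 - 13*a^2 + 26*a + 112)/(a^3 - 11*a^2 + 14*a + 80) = (a - 7)/(a - 5)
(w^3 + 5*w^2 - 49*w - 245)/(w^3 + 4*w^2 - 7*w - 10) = (w^2 - 49)/(w^2 - w - 2)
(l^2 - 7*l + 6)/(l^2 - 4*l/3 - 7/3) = 3*(-l^2 + 7*l - 6)/(-3*l^2 + 4*l + 7)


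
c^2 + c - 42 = (c - 6)*(c + 7)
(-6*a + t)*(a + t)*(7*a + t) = -42*a^3 - 41*a^2*t + 2*a*t^2 + t^3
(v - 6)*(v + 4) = v^2 - 2*v - 24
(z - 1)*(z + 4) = z^2 + 3*z - 4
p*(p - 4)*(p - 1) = p^3 - 5*p^2 + 4*p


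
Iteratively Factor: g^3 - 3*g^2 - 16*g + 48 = (g - 3)*(g^2 - 16) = (g - 3)*(g + 4)*(g - 4)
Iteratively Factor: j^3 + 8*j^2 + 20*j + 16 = (j + 4)*(j^2 + 4*j + 4) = (j + 2)*(j + 4)*(j + 2)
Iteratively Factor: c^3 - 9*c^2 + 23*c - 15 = (c - 3)*(c^2 - 6*c + 5) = (c - 3)*(c - 1)*(c - 5)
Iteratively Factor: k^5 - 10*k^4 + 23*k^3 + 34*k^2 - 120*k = (k - 4)*(k^4 - 6*k^3 - k^2 + 30*k) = (k - 5)*(k - 4)*(k^3 - k^2 - 6*k) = (k - 5)*(k - 4)*(k + 2)*(k^2 - 3*k) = k*(k - 5)*(k - 4)*(k + 2)*(k - 3)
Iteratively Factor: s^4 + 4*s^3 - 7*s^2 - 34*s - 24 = (s + 2)*(s^3 + 2*s^2 - 11*s - 12) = (s + 2)*(s + 4)*(s^2 - 2*s - 3) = (s + 1)*(s + 2)*(s + 4)*(s - 3)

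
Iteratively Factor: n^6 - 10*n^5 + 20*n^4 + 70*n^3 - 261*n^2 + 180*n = (n)*(n^5 - 10*n^4 + 20*n^3 + 70*n^2 - 261*n + 180) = n*(n + 3)*(n^4 - 13*n^3 + 59*n^2 - 107*n + 60) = n*(n - 5)*(n + 3)*(n^3 - 8*n^2 + 19*n - 12) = n*(n - 5)*(n - 1)*(n + 3)*(n^2 - 7*n + 12) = n*(n - 5)*(n - 4)*(n - 1)*(n + 3)*(n - 3)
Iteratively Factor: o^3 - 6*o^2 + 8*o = (o - 4)*(o^2 - 2*o) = (o - 4)*(o - 2)*(o)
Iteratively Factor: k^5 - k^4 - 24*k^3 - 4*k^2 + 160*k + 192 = (k + 2)*(k^4 - 3*k^3 - 18*k^2 + 32*k + 96) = (k - 4)*(k + 2)*(k^3 + k^2 - 14*k - 24) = (k - 4)*(k + 2)*(k + 3)*(k^2 - 2*k - 8) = (k - 4)^2*(k + 2)*(k + 3)*(k + 2)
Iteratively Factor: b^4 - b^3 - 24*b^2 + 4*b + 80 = (b + 2)*(b^3 - 3*b^2 - 18*b + 40) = (b + 2)*(b + 4)*(b^2 - 7*b + 10) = (b - 5)*(b + 2)*(b + 4)*(b - 2)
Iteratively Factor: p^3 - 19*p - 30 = (p + 2)*(p^2 - 2*p - 15) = (p + 2)*(p + 3)*(p - 5)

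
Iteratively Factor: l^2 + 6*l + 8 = (l + 2)*(l + 4)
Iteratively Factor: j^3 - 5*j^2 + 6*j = (j - 2)*(j^2 - 3*j) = j*(j - 2)*(j - 3)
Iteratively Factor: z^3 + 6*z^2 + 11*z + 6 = (z + 3)*(z^2 + 3*z + 2) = (z + 2)*(z + 3)*(z + 1)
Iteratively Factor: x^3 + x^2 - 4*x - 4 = (x + 1)*(x^2 - 4) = (x - 2)*(x + 1)*(x + 2)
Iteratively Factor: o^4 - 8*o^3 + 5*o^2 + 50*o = (o - 5)*(o^3 - 3*o^2 - 10*o) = (o - 5)^2*(o^2 + 2*o) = o*(o - 5)^2*(o + 2)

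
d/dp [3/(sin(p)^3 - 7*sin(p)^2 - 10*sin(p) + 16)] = 3*(-3*sin(p)^2 + 14*sin(p) + 10)*cos(p)/(sin(p)^3 - 7*sin(p)^2 - 10*sin(p) + 16)^2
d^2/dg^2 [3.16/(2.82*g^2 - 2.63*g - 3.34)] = (50.259168*g^2 - 46.872912*g - 3.16*(5.64*g - 2.63)*(11.28*g - 5.26) - 59.526816)/(-2.82*g^2 + 2.63*g + 3.34)^3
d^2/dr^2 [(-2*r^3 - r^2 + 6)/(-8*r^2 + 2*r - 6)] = 3*(-6*r^3 - 114*r^2 + 42*r + 25)/(64*r^6 - 48*r^5 + 156*r^4 - 73*r^3 + 117*r^2 - 27*r + 27)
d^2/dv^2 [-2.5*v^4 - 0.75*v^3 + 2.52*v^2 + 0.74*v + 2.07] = -30.0*v^2 - 4.5*v + 5.04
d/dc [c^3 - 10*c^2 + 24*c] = 3*c^2 - 20*c + 24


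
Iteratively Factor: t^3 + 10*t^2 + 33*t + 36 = (t + 3)*(t^2 + 7*t + 12) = (t + 3)*(t + 4)*(t + 3)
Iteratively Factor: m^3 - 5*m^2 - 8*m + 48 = (m + 3)*(m^2 - 8*m + 16) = (m - 4)*(m + 3)*(m - 4)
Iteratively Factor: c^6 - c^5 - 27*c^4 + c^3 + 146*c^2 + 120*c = (c + 1)*(c^5 - 2*c^4 - 25*c^3 + 26*c^2 + 120*c) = c*(c + 1)*(c^4 - 2*c^3 - 25*c^2 + 26*c + 120) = c*(c + 1)*(c + 2)*(c^3 - 4*c^2 - 17*c + 60) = c*(c + 1)*(c + 2)*(c + 4)*(c^2 - 8*c + 15) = c*(c - 3)*(c + 1)*(c + 2)*(c + 4)*(c - 5)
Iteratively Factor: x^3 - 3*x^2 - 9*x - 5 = (x - 5)*(x^2 + 2*x + 1) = (x - 5)*(x + 1)*(x + 1)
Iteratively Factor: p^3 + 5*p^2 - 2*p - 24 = (p - 2)*(p^2 + 7*p + 12) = (p - 2)*(p + 4)*(p + 3)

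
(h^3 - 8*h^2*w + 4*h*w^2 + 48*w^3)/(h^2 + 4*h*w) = (h^3 - 8*h^2*w + 4*h*w^2 + 48*w^3)/(h*(h + 4*w))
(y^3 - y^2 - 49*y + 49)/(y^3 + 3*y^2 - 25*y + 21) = (y - 7)/(y - 3)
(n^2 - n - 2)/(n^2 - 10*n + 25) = (n^2 - n - 2)/(n^2 - 10*n + 25)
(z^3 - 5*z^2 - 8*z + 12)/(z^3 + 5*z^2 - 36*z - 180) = (z^2 + z - 2)/(z^2 + 11*z + 30)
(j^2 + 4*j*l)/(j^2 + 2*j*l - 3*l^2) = j*(j + 4*l)/(j^2 + 2*j*l - 3*l^2)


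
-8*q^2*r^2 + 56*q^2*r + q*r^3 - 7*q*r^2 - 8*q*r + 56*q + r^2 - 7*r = (-8*q + r)*(r - 7)*(q*r + 1)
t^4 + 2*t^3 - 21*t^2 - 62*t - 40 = (t - 5)*(t + 1)*(t + 2)*(t + 4)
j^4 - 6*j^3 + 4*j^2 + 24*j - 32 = (j - 4)*(j - 2)^2*(j + 2)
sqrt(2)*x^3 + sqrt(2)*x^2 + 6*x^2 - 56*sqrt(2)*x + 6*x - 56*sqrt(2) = (x - 4*sqrt(2))*(x + 7*sqrt(2))*(sqrt(2)*x + sqrt(2))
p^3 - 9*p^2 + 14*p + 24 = (p - 6)*(p - 4)*(p + 1)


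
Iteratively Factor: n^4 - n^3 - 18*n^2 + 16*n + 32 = (n + 1)*(n^3 - 2*n^2 - 16*n + 32) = (n - 2)*(n + 1)*(n^2 - 16) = (n - 4)*(n - 2)*(n + 1)*(n + 4)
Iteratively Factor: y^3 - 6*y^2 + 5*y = (y)*(y^2 - 6*y + 5) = y*(y - 1)*(y - 5)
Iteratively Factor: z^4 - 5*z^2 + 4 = (z - 2)*(z^3 + 2*z^2 - z - 2) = (z - 2)*(z + 2)*(z^2 - 1) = (z - 2)*(z + 1)*(z + 2)*(z - 1)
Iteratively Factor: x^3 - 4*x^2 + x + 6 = (x - 2)*(x^2 - 2*x - 3) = (x - 3)*(x - 2)*(x + 1)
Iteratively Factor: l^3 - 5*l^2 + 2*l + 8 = (l + 1)*(l^2 - 6*l + 8) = (l - 4)*(l + 1)*(l - 2)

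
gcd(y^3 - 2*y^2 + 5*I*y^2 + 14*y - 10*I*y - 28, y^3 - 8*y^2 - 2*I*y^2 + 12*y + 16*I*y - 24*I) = y^2 + y*(-2 - 2*I) + 4*I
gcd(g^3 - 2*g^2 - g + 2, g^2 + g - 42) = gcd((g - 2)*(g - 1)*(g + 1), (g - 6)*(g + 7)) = 1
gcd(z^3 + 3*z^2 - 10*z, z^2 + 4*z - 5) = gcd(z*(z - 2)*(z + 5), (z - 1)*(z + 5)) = z + 5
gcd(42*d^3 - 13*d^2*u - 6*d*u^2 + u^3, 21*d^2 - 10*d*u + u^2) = -7*d + u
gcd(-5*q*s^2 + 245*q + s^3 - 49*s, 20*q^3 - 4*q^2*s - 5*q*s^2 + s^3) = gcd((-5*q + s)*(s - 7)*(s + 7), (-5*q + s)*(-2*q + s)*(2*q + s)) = 5*q - s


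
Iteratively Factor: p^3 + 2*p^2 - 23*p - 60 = (p + 4)*(p^2 - 2*p - 15) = (p + 3)*(p + 4)*(p - 5)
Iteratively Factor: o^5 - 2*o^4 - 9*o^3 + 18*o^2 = (o - 3)*(o^4 + o^3 - 6*o^2) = o*(o - 3)*(o^3 + o^2 - 6*o) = o^2*(o - 3)*(o^2 + o - 6) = o^2*(o - 3)*(o - 2)*(o + 3)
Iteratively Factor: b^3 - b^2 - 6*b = (b)*(b^2 - b - 6) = b*(b - 3)*(b + 2)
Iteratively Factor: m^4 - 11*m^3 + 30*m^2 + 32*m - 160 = (m - 4)*(m^3 - 7*m^2 + 2*m + 40) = (m - 5)*(m - 4)*(m^2 - 2*m - 8) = (m - 5)*(m - 4)*(m + 2)*(m - 4)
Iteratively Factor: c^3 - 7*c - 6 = (c - 3)*(c^2 + 3*c + 2) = (c - 3)*(c + 2)*(c + 1)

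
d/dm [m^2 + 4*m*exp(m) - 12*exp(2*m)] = 4*m*exp(m) + 2*m - 24*exp(2*m) + 4*exp(m)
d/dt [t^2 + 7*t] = 2*t + 7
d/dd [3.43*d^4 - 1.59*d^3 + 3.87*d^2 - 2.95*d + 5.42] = 13.72*d^3 - 4.77*d^2 + 7.74*d - 2.95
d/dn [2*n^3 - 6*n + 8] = 6*n^2 - 6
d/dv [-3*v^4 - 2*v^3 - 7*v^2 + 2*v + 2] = -12*v^3 - 6*v^2 - 14*v + 2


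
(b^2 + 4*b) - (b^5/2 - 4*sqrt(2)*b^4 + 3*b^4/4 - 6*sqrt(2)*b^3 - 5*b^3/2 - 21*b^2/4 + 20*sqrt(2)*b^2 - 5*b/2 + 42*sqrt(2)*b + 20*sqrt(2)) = -b^5/2 - 3*b^4/4 + 4*sqrt(2)*b^4 + 5*b^3/2 + 6*sqrt(2)*b^3 - 20*sqrt(2)*b^2 + 25*b^2/4 - 42*sqrt(2)*b + 13*b/2 - 20*sqrt(2)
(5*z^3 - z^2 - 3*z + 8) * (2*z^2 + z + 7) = 10*z^5 + 3*z^4 + 28*z^3 + 6*z^2 - 13*z + 56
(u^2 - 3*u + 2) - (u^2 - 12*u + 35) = 9*u - 33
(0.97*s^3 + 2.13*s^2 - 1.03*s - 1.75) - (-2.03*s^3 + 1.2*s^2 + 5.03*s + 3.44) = 3.0*s^3 + 0.93*s^2 - 6.06*s - 5.19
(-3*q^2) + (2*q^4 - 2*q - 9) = 2*q^4 - 3*q^2 - 2*q - 9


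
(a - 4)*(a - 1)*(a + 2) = a^3 - 3*a^2 - 6*a + 8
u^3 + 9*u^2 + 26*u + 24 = (u + 2)*(u + 3)*(u + 4)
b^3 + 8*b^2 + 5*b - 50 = (b - 2)*(b + 5)^2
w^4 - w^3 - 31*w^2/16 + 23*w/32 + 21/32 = (w - 7/4)*(w - 3/4)*(w + 1/2)*(w + 1)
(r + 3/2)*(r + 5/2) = r^2 + 4*r + 15/4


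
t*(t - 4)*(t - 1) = t^3 - 5*t^2 + 4*t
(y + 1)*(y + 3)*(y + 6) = y^3 + 10*y^2 + 27*y + 18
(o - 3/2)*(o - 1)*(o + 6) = o^3 + 7*o^2/2 - 27*o/2 + 9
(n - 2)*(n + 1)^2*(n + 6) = n^4 + 6*n^3 - 3*n^2 - 20*n - 12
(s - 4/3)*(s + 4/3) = s^2 - 16/9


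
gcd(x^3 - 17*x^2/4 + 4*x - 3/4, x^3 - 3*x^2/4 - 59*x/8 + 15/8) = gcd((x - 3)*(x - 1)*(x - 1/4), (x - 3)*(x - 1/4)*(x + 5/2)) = x^2 - 13*x/4 + 3/4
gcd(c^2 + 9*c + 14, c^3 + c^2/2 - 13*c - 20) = c + 2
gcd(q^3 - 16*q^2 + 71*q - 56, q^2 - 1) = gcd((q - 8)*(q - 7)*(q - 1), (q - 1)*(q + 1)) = q - 1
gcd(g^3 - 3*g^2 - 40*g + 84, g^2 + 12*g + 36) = g + 6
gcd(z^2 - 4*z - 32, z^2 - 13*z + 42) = 1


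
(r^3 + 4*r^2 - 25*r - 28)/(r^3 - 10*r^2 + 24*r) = (r^2 + 8*r + 7)/(r*(r - 6))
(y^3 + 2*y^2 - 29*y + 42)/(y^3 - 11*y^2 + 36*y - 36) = (y + 7)/(y - 6)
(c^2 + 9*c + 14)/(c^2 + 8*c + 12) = (c + 7)/(c + 6)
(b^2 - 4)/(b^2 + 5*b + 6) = (b - 2)/(b + 3)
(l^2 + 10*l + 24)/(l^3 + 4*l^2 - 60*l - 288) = (l + 4)/(l^2 - 2*l - 48)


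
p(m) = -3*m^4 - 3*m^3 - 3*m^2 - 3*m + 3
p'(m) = -12*m^3 - 9*m^2 - 6*m - 3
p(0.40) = 1.05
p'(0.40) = -7.61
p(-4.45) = -955.11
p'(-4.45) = 902.93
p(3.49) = -616.60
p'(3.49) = -643.66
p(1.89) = -71.92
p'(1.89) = -127.50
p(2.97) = -344.39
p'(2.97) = -414.58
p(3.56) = -662.92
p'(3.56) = -679.84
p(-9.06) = -18198.19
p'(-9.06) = 8236.74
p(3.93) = -952.85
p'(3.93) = -893.97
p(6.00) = -4659.00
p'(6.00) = -2955.00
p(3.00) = -357.00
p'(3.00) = -426.00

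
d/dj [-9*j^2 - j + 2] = -18*j - 1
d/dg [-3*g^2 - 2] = -6*g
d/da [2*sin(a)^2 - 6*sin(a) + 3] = 2*(2*sin(a) - 3)*cos(a)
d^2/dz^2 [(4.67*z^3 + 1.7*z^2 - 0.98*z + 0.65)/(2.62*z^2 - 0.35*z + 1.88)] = (2.1316282072803e-14*z^4 - 55.197378*z^3 - 41.90712*z^2 + 124.420116*z + 4.48325)/(17.984728*z^6 - 7.20762*z^5 + 39.678066*z^4 - 10.386635*z^3 + 28.471284*z^2 - 3.71112*z + 6.644672)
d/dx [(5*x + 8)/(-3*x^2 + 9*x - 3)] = (5*x^2 + 16*x - 29)/(3*(x^4 - 6*x^3 + 11*x^2 - 6*x + 1))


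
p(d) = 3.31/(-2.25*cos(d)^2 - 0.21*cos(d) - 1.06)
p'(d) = 3.31*(-4.5*sin(d)*cos(d) - 0.21*sin(d))/(-2.25*cos(d)^2 - 0.21*cos(d) - 1.06)^2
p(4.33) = -2.56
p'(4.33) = -2.69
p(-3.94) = -1.65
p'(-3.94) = 1.72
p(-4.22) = -2.26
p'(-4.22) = 2.61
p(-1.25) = -2.45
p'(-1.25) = 2.81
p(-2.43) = -1.51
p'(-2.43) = -1.44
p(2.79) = -1.16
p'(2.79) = 0.57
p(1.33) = -2.67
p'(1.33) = -2.69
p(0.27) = -0.99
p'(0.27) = -0.36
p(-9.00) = -1.21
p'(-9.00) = -0.71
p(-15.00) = -1.51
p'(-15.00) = -1.43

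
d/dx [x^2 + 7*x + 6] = 2*x + 7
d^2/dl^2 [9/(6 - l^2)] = 54*(-l^2 - 2)/(l^2 - 6)^3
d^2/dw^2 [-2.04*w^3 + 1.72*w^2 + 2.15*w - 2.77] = 3.44 - 12.24*w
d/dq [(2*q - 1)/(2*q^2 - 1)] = 2*(-2*q^2 + 2*q - 1)/(4*q^4 - 4*q^2 + 1)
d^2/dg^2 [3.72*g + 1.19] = 0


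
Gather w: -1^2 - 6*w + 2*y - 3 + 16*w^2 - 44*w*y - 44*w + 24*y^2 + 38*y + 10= 16*w^2 + w*(-44*y - 50) + 24*y^2 + 40*y + 6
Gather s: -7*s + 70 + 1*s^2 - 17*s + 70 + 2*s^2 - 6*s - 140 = 3*s^2 - 30*s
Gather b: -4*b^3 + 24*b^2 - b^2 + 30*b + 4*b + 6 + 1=-4*b^3 + 23*b^2 + 34*b + 7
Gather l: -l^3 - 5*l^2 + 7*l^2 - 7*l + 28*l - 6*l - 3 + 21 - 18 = -l^3 + 2*l^2 + 15*l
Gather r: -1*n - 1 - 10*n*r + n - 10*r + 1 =r*(-10*n - 10)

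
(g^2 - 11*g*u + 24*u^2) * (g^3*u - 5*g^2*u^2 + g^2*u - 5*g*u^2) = g^5*u - 16*g^4*u^2 + g^4*u + 79*g^3*u^3 - 16*g^3*u^2 - 120*g^2*u^4 + 79*g^2*u^3 - 120*g*u^4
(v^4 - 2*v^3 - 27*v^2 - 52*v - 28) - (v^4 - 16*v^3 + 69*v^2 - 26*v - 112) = 14*v^3 - 96*v^2 - 26*v + 84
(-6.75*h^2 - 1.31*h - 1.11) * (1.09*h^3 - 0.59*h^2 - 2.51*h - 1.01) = -7.3575*h^5 + 2.5546*h^4 + 16.5055*h^3 + 10.7605*h^2 + 4.1092*h + 1.1211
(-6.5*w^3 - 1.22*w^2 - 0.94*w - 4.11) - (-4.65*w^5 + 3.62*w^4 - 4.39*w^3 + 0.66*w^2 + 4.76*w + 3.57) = 4.65*w^5 - 3.62*w^4 - 2.11*w^3 - 1.88*w^2 - 5.7*w - 7.68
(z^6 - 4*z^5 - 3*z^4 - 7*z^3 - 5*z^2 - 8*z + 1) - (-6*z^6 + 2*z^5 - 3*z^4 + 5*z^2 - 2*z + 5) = 7*z^6 - 6*z^5 - 7*z^3 - 10*z^2 - 6*z - 4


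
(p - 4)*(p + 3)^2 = p^3 + 2*p^2 - 15*p - 36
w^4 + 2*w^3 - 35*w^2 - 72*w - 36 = (w - 6)*(w + 1)^2*(w + 6)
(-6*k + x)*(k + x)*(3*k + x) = -18*k^3 - 21*k^2*x - 2*k*x^2 + x^3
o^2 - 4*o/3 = o*(o - 4/3)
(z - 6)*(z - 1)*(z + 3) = z^3 - 4*z^2 - 15*z + 18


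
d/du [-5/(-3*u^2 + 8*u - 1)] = 10*(4 - 3*u)/(3*u^2 - 8*u + 1)^2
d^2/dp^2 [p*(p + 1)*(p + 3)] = 6*p + 8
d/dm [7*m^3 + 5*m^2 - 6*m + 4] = 21*m^2 + 10*m - 6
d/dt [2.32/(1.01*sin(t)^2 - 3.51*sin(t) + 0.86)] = (8.1432 - 4.6864*sin(t))*cos(t)/(1.01*sin(t)^2 - 3.51*sin(t) + 0.86)^2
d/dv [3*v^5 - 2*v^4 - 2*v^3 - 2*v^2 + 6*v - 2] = 15*v^4 - 8*v^3 - 6*v^2 - 4*v + 6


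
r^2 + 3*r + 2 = (r + 1)*(r + 2)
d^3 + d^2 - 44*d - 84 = (d - 7)*(d + 2)*(d + 6)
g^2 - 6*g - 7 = (g - 7)*(g + 1)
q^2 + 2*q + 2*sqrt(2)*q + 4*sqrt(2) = (q + 2)*(q + 2*sqrt(2))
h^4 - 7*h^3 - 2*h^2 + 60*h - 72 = (h - 6)*(h - 2)^2*(h + 3)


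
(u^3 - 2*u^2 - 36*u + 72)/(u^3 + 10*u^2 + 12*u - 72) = (u - 6)/(u + 6)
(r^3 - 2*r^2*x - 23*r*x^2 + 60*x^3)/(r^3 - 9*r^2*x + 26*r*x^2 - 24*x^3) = (-r - 5*x)/(-r + 2*x)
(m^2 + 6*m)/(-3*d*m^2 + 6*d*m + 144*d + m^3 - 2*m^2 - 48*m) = -m/(3*d*m - 24*d - m^2 + 8*m)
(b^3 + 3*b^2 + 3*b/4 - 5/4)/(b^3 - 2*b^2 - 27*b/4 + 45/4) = (2*b^2 + b - 1)/(2*b^2 - 9*b + 9)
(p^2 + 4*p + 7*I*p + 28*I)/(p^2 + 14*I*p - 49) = (p + 4)/(p + 7*I)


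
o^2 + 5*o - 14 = (o - 2)*(o + 7)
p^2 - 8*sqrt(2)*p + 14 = (p - 7*sqrt(2))*(p - sqrt(2))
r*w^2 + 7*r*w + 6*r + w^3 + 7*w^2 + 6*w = (r + w)*(w + 1)*(w + 6)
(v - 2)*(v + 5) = v^2 + 3*v - 10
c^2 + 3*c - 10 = (c - 2)*(c + 5)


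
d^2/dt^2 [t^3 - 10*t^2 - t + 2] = 6*t - 20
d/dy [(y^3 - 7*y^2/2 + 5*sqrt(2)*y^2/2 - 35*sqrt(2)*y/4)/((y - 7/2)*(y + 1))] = (y^2 + 2*y + 5*sqrt(2)/2)/(y^2 + 2*y + 1)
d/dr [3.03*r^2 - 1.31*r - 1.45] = 6.06*r - 1.31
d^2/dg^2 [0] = 0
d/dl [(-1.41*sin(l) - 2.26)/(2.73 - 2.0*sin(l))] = -8.3693*cos(l)/(2.0*sin(l) - 2.73)^2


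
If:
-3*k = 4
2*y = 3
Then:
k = -4/3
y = 3/2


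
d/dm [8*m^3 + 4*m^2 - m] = 24*m^2 + 8*m - 1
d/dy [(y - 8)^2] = 2*y - 16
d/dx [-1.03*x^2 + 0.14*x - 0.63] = 0.14 - 2.06*x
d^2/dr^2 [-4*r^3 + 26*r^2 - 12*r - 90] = 52 - 24*r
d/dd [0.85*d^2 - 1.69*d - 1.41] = 1.7*d - 1.69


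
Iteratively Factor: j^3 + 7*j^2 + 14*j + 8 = (j + 4)*(j^2 + 3*j + 2) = (j + 2)*(j + 4)*(j + 1)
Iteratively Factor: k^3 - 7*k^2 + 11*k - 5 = (k - 5)*(k^2 - 2*k + 1) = (k - 5)*(k - 1)*(k - 1)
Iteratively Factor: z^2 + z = (z)*(z + 1)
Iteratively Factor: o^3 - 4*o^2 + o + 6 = (o + 1)*(o^2 - 5*o + 6) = (o - 2)*(o + 1)*(o - 3)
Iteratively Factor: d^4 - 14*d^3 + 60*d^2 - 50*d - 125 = (d - 5)*(d^3 - 9*d^2 + 15*d + 25) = (d - 5)^2*(d^2 - 4*d - 5) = (d - 5)^3*(d + 1)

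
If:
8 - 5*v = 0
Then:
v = 8/5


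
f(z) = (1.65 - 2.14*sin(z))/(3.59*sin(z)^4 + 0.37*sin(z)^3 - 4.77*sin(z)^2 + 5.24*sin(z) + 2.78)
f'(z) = (1.65 - 2.14*sin(z))*(-14.36*sin(z)^3*cos(z) - 1.11*sin(z)^2*cos(z) + 9.54*sin(z)*cos(z) - 5.24*cos(z))/(3.59*sin(z)^4 + 0.37*sin(z)^3 - 4.77*sin(z)^2 + 5.24*sin(z) + 2.78)^2 - 2.14*cos(z)/(3.59*sin(z)^4 + 0.37*sin(z)^3 - 4.77*sin(z)^2 + 5.24*sin(z) + 2.78) = (23.0478*sin(z)^4 - 22.1104*sin(z)^3 - 12.0393*sin(z)^2 + 15.741*sin(z) - 14.5952)*cos(z)/(12.8881*sin(z)^8 + 2.6566*sin(z)^7 - 34.1117*sin(z)^6 + 34.0934*sin(z)^5 + 46.5909*sin(z)^4 - 47.9324*sin(z)^3 + 0.936400000000006*sin(z)^2 + 29.1344*sin(z) + 7.7284)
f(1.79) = -0.06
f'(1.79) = 0.05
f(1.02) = -0.03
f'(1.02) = -0.17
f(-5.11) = -0.05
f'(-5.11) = -0.10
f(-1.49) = -0.94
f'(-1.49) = 0.01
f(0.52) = 0.13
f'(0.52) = -0.48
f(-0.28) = 2.29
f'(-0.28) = -19.25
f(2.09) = -0.03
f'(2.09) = 0.16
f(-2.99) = 1.05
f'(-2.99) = 4.80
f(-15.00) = -1.45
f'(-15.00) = 3.38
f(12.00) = -2.40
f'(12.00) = -13.18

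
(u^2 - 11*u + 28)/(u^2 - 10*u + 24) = (u - 7)/(u - 6)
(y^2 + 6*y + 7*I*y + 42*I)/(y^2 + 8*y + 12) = (y + 7*I)/(y + 2)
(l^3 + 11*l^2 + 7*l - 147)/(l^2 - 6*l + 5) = (l^3 + 11*l^2 + 7*l - 147)/(l^2 - 6*l + 5)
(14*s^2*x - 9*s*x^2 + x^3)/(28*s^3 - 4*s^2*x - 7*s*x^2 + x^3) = x/(2*s + x)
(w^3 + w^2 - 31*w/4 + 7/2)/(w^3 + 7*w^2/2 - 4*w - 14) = (w - 1/2)/(w + 2)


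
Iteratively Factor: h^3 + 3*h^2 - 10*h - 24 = (h + 2)*(h^2 + h - 12) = (h - 3)*(h + 2)*(h + 4)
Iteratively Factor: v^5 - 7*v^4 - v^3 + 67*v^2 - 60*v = (v - 4)*(v^4 - 3*v^3 - 13*v^2 + 15*v) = v*(v - 4)*(v^3 - 3*v^2 - 13*v + 15) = v*(v - 5)*(v - 4)*(v^2 + 2*v - 3) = v*(v - 5)*(v - 4)*(v - 1)*(v + 3)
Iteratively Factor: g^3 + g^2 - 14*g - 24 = (g + 3)*(g^2 - 2*g - 8) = (g - 4)*(g + 3)*(g + 2)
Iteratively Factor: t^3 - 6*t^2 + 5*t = (t - 1)*(t^2 - 5*t) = t*(t - 1)*(t - 5)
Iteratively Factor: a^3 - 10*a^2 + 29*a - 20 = (a - 5)*(a^2 - 5*a + 4) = (a - 5)*(a - 1)*(a - 4)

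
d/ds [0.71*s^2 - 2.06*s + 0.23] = 1.42*s - 2.06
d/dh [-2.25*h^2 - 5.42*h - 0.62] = -4.5*h - 5.42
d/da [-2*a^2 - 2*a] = -4*a - 2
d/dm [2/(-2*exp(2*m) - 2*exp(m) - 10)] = (2*exp(m) + 1)*exp(m)/(exp(2*m) + exp(m) + 5)^2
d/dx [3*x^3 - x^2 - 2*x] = 9*x^2 - 2*x - 2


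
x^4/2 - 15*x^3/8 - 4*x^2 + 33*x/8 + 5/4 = (x/2 + 1)*(x - 5)*(x - 1)*(x + 1/4)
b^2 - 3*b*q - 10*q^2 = (b - 5*q)*(b + 2*q)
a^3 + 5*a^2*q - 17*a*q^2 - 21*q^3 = (a - 3*q)*(a + q)*(a + 7*q)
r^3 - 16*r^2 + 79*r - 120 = (r - 8)*(r - 5)*(r - 3)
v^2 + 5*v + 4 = (v + 1)*(v + 4)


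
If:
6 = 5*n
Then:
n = 6/5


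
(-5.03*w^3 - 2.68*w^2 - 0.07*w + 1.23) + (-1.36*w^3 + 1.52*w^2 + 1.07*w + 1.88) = -6.39*w^3 - 1.16*w^2 + 1.0*w + 3.11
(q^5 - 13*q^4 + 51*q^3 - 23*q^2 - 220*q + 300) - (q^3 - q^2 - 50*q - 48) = q^5 - 13*q^4 + 50*q^3 - 22*q^2 - 170*q + 348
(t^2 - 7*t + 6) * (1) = t^2 - 7*t + 6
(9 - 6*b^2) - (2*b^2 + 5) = 4 - 8*b^2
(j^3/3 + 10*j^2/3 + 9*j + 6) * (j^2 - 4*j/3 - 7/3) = j^5/3 + 26*j^4/9 + 34*j^3/9 - 124*j^2/9 - 29*j - 14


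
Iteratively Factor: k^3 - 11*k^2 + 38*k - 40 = (k - 4)*(k^2 - 7*k + 10) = (k - 4)*(k - 2)*(k - 5)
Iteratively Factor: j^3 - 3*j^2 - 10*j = (j - 5)*(j^2 + 2*j) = (j - 5)*(j + 2)*(j)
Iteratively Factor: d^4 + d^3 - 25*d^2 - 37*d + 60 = (d + 4)*(d^3 - 3*d^2 - 13*d + 15) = (d - 1)*(d + 4)*(d^2 - 2*d - 15) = (d - 5)*(d - 1)*(d + 4)*(d + 3)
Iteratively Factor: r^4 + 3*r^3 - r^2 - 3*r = (r + 1)*(r^3 + 2*r^2 - 3*r) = r*(r + 1)*(r^2 + 2*r - 3) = r*(r + 1)*(r + 3)*(r - 1)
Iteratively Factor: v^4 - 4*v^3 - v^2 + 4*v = (v - 4)*(v^3 - v) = v*(v - 4)*(v^2 - 1) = v*(v - 4)*(v - 1)*(v + 1)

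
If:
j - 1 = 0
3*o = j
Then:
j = 1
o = 1/3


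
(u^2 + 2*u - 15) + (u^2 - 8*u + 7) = 2*u^2 - 6*u - 8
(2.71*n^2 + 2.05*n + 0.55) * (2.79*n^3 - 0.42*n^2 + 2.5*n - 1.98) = 7.5609*n^5 + 4.5813*n^4 + 7.4485*n^3 - 0.4718*n^2 - 2.684*n - 1.089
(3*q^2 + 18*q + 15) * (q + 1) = 3*q^3 + 21*q^2 + 33*q + 15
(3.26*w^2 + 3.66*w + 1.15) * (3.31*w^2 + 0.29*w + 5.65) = 10.7906*w^4 + 13.06*w^3 + 23.2869*w^2 + 21.0125*w + 6.4975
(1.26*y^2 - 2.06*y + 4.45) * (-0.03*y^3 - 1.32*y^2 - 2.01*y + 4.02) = -0.0378*y^5 - 1.6014*y^4 + 0.0531000000000001*y^3 + 3.3318*y^2 - 17.2257*y + 17.889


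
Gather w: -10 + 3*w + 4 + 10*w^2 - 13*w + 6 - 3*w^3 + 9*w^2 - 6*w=-3*w^3 + 19*w^2 - 16*w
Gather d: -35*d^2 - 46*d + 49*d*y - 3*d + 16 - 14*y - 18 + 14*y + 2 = -35*d^2 + d*(49*y - 49)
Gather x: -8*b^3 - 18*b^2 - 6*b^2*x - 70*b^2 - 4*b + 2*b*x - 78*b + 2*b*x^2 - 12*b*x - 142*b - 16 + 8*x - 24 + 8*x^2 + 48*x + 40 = -8*b^3 - 88*b^2 - 224*b + x^2*(2*b + 8) + x*(-6*b^2 - 10*b + 56)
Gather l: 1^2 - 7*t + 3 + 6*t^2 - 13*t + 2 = 6*t^2 - 20*t + 6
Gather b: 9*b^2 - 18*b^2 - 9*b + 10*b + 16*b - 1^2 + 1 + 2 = -9*b^2 + 17*b + 2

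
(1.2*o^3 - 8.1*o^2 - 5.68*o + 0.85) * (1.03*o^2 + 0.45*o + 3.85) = 1.236*o^5 - 7.803*o^4 - 4.8754*o^3 - 32.8655*o^2 - 21.4855*o + 3.2725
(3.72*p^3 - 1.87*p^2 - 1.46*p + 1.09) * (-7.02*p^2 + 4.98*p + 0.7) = -26.1144*p^5 + 31.653*p^4 + 3.5406*p^3 - 16.2316*p^2 + 4.4062*p + 0.763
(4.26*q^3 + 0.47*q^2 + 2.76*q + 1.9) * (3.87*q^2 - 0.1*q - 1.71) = 16.4862*q^5 + 1.3929*q^4 + 3.3496*q^3 + 6.2733*q^2 - 4.9096*q - 3.249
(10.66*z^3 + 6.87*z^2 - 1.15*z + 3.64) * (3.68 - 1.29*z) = -13.7514*z^4 + 30.3665*z^3 + 26.7651*z^2 - 8.9276*z + 13.3952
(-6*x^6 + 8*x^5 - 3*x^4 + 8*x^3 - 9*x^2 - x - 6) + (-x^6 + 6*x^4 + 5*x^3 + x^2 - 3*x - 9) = -7*x^6 + 8*x^5 + 3*x^4 + 13*x^3 - 8*x^2 - 4*x - 15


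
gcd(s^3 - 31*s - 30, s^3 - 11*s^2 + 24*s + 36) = s^2 - 5*s - 6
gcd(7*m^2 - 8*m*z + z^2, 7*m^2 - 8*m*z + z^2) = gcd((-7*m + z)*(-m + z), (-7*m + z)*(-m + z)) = 7*m^2 - 8*m*z + z^2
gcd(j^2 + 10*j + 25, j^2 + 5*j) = j + 5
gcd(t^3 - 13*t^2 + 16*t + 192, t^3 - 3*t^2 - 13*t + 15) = t + 3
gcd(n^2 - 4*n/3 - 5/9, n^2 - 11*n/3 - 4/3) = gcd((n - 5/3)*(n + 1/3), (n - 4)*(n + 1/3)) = n + 1/3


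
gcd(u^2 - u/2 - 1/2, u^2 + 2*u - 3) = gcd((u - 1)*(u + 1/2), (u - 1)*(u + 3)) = u - 1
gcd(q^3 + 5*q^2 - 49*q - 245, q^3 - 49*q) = q^2 - 49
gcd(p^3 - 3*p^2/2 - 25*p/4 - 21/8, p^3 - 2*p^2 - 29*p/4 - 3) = p^2 + 2*p + 3/4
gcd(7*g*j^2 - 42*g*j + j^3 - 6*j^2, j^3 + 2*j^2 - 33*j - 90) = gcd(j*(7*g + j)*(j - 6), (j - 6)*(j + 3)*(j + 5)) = j - 6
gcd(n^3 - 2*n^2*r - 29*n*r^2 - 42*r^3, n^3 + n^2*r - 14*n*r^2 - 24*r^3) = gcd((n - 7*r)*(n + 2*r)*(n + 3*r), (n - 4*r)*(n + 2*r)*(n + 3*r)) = n^2 + 5*n*r + 6*r^2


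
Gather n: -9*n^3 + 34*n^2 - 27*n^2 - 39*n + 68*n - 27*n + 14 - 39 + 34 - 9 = -9*n^3 + 7*n^2 + 2*n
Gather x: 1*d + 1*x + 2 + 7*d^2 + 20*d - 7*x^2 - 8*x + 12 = 7*d^2 + 21*d - 7*x^2 - 7*x + 14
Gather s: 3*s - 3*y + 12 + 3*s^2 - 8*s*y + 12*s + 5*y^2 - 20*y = 3*s^2 + s*(15 - 8*y) + 5*y^2 - 23*y + 12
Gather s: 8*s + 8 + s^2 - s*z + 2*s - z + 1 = s^2 + s*(10 - z) - z + 9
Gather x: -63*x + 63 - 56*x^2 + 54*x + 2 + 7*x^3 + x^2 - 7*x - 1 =7*x^3 - 55*x^2 - 16*x + 64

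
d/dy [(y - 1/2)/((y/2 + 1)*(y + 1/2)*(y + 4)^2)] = 2*(-12*y^3 - 28*y^2 + 27*y + 40)/(4*y^7 + 68*y^6 + 465*y^5 + 1632*y^4 + 3108*y^3 + 3120*y^2 + 1472*y + 256)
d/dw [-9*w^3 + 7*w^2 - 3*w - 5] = -27*w^2 + 14*w - 3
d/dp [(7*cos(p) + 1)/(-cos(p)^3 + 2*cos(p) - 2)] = (-21*cos(p) - 3*cos(2*p) - 7*cos(3*p) + 29)*sin(p)/(2*(cos(p)^3 - 2*cos(p) + 2)^2)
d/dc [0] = 0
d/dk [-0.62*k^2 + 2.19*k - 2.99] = 2.19 - 1.24*k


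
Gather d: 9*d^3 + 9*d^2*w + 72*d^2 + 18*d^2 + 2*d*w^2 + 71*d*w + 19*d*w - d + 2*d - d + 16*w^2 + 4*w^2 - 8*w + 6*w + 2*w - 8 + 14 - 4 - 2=9*d^3 + d^2*(9*w + 90) + d*(2*w^2 + 90*w) + 20*w^2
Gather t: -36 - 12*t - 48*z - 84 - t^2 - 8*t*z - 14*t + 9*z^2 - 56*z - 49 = -t^2 + t*(-8*z - 26) + 9*z^2 - 104*z - 169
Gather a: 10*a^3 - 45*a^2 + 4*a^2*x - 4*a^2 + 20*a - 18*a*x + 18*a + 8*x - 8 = 10*a^3 + a^2*(4*x - 49) + a*(38 - 18*x) + 8*x - 8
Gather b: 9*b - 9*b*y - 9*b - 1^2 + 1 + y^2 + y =-9*b*y + y^2 + y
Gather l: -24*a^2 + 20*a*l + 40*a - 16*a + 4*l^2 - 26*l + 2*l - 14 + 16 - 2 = -24*a^2 + 24*a + 4*l^2 + l*(20*a - 24)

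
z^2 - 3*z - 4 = (z - 4)*(z + 1)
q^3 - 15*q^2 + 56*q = q*(q - 8)*(q - 7)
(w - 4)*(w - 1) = w^2 - 5*w + 4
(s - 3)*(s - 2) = s^2 - 5*s + 6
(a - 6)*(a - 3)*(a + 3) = a^3 - 6*a^2 - 9*a + 54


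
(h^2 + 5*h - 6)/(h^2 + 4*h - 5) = (h + 6)/(h + 5)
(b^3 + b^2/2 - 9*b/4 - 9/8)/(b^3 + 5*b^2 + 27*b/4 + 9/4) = (b - 3/2)/(b + 3)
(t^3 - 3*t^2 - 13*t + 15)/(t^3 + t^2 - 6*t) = (t^2 - 6*t + 5)/(t*(t - 2))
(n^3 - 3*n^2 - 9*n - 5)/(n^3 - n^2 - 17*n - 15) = (n + 1)/(n + 3)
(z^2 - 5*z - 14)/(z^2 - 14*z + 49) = (z + 2)/(z - 7)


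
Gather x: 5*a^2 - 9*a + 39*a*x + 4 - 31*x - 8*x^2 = 5*a^2 - 9*a - 8*x^2 + x*(39*a - 31) + 4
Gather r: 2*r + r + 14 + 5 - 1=3*r + 18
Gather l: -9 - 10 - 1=-20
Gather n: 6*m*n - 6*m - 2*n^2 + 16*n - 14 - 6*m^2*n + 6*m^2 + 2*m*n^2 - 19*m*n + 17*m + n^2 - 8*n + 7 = 6*m^2 + 11*m + n^2*(2*m - 1) + n*(-6*m^2 - 13*m + 8) - 7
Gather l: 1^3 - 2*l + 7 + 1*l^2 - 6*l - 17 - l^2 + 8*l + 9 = 0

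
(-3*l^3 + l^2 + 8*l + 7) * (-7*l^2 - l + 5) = 21*l^5 - 4*l^4 - 72*l^3 - 52*l^2 + 33*l + 35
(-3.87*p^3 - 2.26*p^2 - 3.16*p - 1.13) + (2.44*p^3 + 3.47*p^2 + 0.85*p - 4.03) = -1.43*p^3 + 1.21*p^2 - 2.31*p - 5.16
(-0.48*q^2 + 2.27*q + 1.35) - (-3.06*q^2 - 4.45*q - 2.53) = 2.58*q^2 + 6.72*q + 3.88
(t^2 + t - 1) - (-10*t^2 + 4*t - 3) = 11*t^2 - 3*t + 2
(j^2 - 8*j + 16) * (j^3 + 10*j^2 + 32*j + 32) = j^5 + 2*j^4 - 32*j^3 - 64*j^2 + 256*j + 512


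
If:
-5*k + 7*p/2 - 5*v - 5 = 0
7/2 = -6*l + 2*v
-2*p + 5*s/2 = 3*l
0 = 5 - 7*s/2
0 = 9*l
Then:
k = -3/2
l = 0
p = 25/14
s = 10/7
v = 7/4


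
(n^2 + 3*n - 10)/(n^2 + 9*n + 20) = (n - 2)/(n + 4)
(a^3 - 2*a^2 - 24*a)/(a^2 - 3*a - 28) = a*(a - 6)/(a - 7)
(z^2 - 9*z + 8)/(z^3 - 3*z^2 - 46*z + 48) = 1/(z + 6)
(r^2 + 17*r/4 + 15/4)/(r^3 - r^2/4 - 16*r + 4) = (4*r^2 + 17*r + 15)/(4*r^3 - r^2 - 64*r + 16)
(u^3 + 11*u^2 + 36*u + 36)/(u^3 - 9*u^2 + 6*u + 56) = (u^2 + 9*u + 18)/(u^2 - 11*u + 28)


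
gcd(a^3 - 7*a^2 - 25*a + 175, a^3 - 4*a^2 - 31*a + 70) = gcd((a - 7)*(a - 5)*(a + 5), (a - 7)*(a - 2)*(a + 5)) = a^2 - 2*a - 35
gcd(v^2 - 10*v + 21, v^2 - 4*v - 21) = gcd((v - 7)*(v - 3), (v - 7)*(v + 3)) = v - 7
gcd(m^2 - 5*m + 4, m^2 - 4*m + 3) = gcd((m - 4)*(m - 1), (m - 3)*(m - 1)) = m - 1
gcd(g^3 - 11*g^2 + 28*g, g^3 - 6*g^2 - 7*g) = g^2 - 7*g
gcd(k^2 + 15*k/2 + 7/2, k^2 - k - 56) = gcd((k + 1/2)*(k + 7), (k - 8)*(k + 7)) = k + 7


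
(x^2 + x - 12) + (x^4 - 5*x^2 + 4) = x^4 - 4*x^2 + x - 8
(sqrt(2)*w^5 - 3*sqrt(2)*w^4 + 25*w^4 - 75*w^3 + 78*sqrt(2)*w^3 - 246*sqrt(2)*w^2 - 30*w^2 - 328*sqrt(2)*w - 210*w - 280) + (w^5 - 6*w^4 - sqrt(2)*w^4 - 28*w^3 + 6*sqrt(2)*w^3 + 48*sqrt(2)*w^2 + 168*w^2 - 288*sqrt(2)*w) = w^5 + sqrt(2)*w^5 - 4*sqrt(2)*w^4 + 19*w^4 - 103*w^3 + 84*sqrt(2)*w^3 - 198*sqrt(2)*w^2 + 138*w^2 - 616*sqrt(2)*w - 210*w - 280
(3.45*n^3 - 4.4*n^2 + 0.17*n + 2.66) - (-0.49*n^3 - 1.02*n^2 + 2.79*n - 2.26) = 3.94*n^3 - 3.38*n^2 - 2.62*n + 4.92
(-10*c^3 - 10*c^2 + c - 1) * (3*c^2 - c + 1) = -30*c^5 - 20*c^4 + 3*c^3 - 14*c^2 + 2*c - 1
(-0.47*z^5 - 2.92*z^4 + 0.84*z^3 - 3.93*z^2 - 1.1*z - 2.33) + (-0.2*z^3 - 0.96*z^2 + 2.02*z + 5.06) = -0.47*z^5 - 2.92*z^4 + 0.64*z^3 - 4.89*z^2 + 0.92*z + 2.73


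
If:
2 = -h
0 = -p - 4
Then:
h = -2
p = -4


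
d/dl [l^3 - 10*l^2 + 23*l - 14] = 3*l^2 - 20*l + 23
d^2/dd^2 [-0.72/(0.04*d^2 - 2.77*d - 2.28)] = (-0.002304*d^2 + 0.159552*d + 0.72*(0.08*d - 2.77)*(0.16*d - 5.54) + 0.131328)/(-0.04*d^2 + 2.77*d + 2.28)^3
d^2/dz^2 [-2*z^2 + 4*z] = -4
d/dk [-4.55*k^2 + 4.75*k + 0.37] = 4.75 - 9.1*k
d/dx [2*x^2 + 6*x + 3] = 4*x + 6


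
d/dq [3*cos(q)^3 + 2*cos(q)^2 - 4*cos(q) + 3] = (-9*cos(q)^2 - 4*cos(q) + 4)*sin(q)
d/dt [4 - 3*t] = -3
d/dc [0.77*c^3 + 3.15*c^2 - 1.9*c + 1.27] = 2.31*c^2 + 6.3*c - 1.9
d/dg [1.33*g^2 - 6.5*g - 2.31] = 2.66*g - 6.5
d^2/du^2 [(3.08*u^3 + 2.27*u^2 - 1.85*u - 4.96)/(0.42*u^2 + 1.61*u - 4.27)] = (8.88178419700125e-16*u^5 + 23.292052*u^3 - 107.868012*u^2 + 296.91354*u + 13.836816)/(0.074088*u^6 + 0.852012*u^5 + 1.006362*u^4 - 13.150963*u^3 - 10.231347*u^2 + 88.064907*u - 77.854483)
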